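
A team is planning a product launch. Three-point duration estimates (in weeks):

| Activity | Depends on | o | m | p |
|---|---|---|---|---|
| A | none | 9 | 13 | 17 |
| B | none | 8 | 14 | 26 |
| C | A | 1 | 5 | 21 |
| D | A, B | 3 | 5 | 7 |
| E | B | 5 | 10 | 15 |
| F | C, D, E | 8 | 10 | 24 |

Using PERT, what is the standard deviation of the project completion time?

te_A = (9 + 4·13 + 17)/6 = 78/6 = 13; σ²_A = ((17−9)/6)² = 1.778
te_B = (8 + 4·14 + 26)/6 = 90/6 = 15; σ²_B = ((26−8)/6)² = 9.000
te_C = (1 + 4·5 + 21)/6 = 42/6 = 7; σ²_C = ((21−1)/6)² = 11.111
te_D = (3 + 4·5 + 7)/6 = 30/6 = 5; σ²_D = ((7−3)/6)² = 0.444
te_E = (5 + 4·10 + 15)/6 = 60/6 = 10; σ²_E = ((15−5)/6)² = 2.778
te_F = (8 + 4·10 + 24)/6 = 72/6 = 12; σ²_F = ((24−8)/6)² = 7.111

Forward pass:
ES_A = 0; EF_A = 13
ES_B = 0; EF_B = 15
ES_C = 13; EF_C = 13+7 = 20
ES_D = max(EF_A=13, EF_B=15) = 15; EF_D = 15+5 = 20
ES_E = 15; EF_E = 15+10 = 25
ES_F = max(EF_C=20, EF_D=20, EF_E=25) = 25; EF_F = 25+12 = 37
Expected project duration μ = 37 weeks. Critical path: B → E → F.

Variance along critical path = 9.000 + 2.778 + 7.111 = 18.889
σ = √18.889 = 4.346 weeks

4.35 weeks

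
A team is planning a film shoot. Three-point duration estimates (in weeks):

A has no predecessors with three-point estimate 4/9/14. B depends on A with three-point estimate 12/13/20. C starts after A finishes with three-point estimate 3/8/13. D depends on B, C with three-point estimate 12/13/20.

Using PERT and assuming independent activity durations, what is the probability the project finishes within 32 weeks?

0.023

te_A = (4 + 4·9 + 14)/6 = 54/6 = 9; σ²_A = ((14−4)/6)² = 2.778
te_B = (12 + 4·13 + 20)/6 = 84/6 = 14; σ²_B = ((20−12)/6)² = 1.778
te_C = (3 + 4·8 + 13)/6 = 48/6 = 8; σ²_C = ((13−3)/6)² = 2.778
te_D = (12 + 4·13 + 20)/6 = 84/6 = 14; σ²_D = ((20−12)/6)² = 1.778

Forward pass:
ES_A = 0; EF_A = 9
ES_B = 9; EF_B = 9+14 = 23
ES_C = 9; EF_C = 9+8 = 17
ES_D = max(EF_B=23, EF_C=17) = 23; EF_D = 23+14 = 37
Expected project duration μ = 37 weeks. Critical path: A → B → D.

Variance along critical path = 2.778 + 1.778 + 1.778 = 6.333; σ = √6.333 = 2.517 weeks.
Z = (32 − 37) / 2.517 = -1.987
P(T ≤ 32) = Φ(-1.987) ≈ 0.023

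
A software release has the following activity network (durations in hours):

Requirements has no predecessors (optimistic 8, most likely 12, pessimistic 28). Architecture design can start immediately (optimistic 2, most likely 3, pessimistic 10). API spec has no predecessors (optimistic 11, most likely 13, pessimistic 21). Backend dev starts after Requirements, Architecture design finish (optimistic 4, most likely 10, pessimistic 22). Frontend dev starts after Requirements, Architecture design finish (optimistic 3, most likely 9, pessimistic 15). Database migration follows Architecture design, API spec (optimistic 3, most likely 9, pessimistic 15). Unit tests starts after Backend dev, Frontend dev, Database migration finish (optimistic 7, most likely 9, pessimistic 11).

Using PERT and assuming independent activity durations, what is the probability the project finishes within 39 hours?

te_Requirements = (8 + 4·12 + 28)/6 = 84/6 = 14; σ²_Requirements = ((28−8)/6)² = 11.111
te_Architecture design = (2 + 4·3 + 10)/6 = 24/6 = 4; σ²_Architecture design = ((10−2)/6)² = 1.778
te_API spec = (11 + 4·13 + 21)/6 = 84/6 = 14; σ²_API spec = ((21−11)/6)² = 2.778
te_Backend dev = (4 + 4·10 + 22)/6 = 66/6 = 11; σ²_Backend dev = ((22−4)/6)² = 9.000
te_Frontend dev = (3 + 4·9 + 15)/6 = 54/6 = 9; σ²_Frontend dev = ((15−3)/6)² = 4.000
te_Database migration = (3 + 4·9 + 15)/6 = 54/6 = 9; σ²_Database migration = ((15−3)/6)² = 4.000
te_Unit tests = (7 + 4·9 + 11)/6 = 54/6 = 9; σ²_Unit tests = ((11−7)/6)² = 0.444

Forward pass:
ES_Requirements = 0; EF_Requirements = 14
ES_Architecture design = 0; EF_Architecture design = 4
ES_API spec = 0; EF_API spec = 14
ES_Backend dev = max(EF_Requirements=14, EF_Architecture design=4) = 14; EF_Backend dev = 14+11 = 25
ES_Frontend dev = max(EF_Requirements=14, EF_Architecture design=4) = 14; EF_Frontend dev = 14+9 = 23
ES_Database migration = max(EF_Architecture design=4, EF_API spec=14) = 14; EF_Database migration = 14+9 = 23
ES_Unit tests = max(EF_Backend dev=25, EF_Frontend dev=23, EF_Database migration=23) = 25; EF_Unit tests = 25+9 = 34
Expected project duration μ = 34 hours. Critical path: Requirements → Backend dev → Unit tests.

Variance along critical path = 11.111 + 9.000 + 0.444 = 20.556; σ = √20.556 = 4.534 hours.
Z = (39 − 34) / 4.534 = 1.103
P(T ≤ 39) = Φ(1.103) ≈ 0.865

0.865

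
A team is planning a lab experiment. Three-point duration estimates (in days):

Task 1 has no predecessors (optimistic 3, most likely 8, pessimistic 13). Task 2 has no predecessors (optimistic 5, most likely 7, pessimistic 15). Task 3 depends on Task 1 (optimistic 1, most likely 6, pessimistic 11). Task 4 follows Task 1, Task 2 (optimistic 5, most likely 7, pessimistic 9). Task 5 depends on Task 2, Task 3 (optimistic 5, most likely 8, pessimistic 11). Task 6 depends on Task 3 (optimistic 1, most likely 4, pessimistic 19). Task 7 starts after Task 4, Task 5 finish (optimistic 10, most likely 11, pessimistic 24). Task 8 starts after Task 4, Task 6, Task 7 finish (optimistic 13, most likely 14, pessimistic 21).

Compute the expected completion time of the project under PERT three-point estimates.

50 days

te_Task 1 = (3 + 4·8 + 13)/6 = 48/6 = 8
te_Task 2 = (5 + 4·7 + 15)/6 = 48/6 = 8
te_Task 3 = (1 + 4·6 + 11)/6 = 36/6 = 6
te_Task 4 = (5 + 4·7 + 9)/6 = 42/6 = 7
te_Task 5 = (5 + 4·8 + 11)/6 = 48/6 = 8
te_Task 6 = (1 + 4·4 + 19)/6 = 36/6 = 6
te_Task 7 = (10 + 4·11 + 24)/6 = 78/6 = 13
te_Task 8 = (13 + 4·14 + 21)/6 = 90/6 = 15

Forward pass:
ES_Task 1 = 0; EF_Task 1 = 8
ES_Task 2 = 0; EF_Task 2 = 8
ES_Task 3 = 8; EF_Task 3 = 8+6 = 14
ES_Task 4 = max(EF_Task 1=8, EF_Task 2=8) = 8; EF_Task 4 = 8+7 = 15
ES_Task 5 = max(EF_Task 2=8, EF_Task 3=14) = 14; EF_Task 5 = 14+8 = 22
ES_Task 6 = 14; EF_Task 6 = 14+6 = 20
ES_Task 7 = max(EF_Task 4=15, EF_Task 5=22) = 22; EF_Task 7 = 22+13 = 35
ES_Task 8 = max(EF_Task 4=15, EF_Task 6=20, EF_Task 7=35) = 35; EF_Task 8 = 35+15 = 50
Expected project duration μ = 50 days. Critical path: Task 1 → Task 3 → Task 5 → Task 7 → Task 8.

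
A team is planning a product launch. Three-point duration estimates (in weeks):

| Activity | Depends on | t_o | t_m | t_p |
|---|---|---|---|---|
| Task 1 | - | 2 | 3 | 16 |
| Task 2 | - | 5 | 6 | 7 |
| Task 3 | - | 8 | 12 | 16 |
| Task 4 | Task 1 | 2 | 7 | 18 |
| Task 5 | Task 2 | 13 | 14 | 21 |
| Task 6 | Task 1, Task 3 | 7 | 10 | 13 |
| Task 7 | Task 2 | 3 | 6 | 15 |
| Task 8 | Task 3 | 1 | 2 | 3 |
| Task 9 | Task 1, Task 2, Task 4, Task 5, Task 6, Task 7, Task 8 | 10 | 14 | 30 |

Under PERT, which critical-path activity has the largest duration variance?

te_Task 1 = (2 + 4·3 + 16)/6 = 30/6 = 5; σ²_Task 1 = ((16−2)/6)² = 5.444
te_Task 2 = (5 + 4·6 + 7)/6 = 36/6 = 6; σ²_Task 2 = ((7−5)/6)² = 0.111
te_Task 3 = (8 + 4·12 + 16)/6 = 72/6 = 12; σ²_Task 3 = ((16−8)/6)² = 1.778
te_Task 4 = (2 + 4·7 + 18)/6 = 48/6 = 8; σ²_Task 4 = ((18−2)/6)² = 7.111
te_Task 5 = (13 + 4·14 + 21)/6 = 90/6 = 15; σ²_Task 5 = ((21−13)/6)² = 1.778
te_Task 6 = (7 + 4·10 + 13)/6 = 60/6 = 10; σ²_Task 6 = ((13−7)/6)² = 1.000
te_Task 7 = (3 + 4·6 + 15)/6 = 42/6 = 7; σ²_Task 7 = ((15−3)/6)² = 4.000
te_Task 8 = (1 + 4·2 + 3)/6 = 12/6 = 2; σ²_Task 8 = ((3−1)/6)² = 0.111
te_Task 9 = (10 + 4·14 + 30)/6 = 96/6 = 16; σ²_Task 9 = ((30−10)/6)² = 11.111

Forward pass:
ES_Task 1 = 0; EF_Task 1 = 5
ES_Task 2 = 0; EF_Task 2 = 6
ES_Task 3 = 0; EF_Task 3 = 12
ES_Task 4 = 5; EF_Task 4 = 5+8 = 13
ES_Task 5 = 6; EF_Task 5 = 6+15 = 21
ES_Task 6 = max(EF_Task 1=5, EF_Task 3=12) = 12; EF_Task 6 = 12+10 = 22
ES_Task 7 = 6; EF_Task 7 = 6+7 = 13
ES_Task 8 = 12; EF_Task 8 = 12+2 = 14
ES_Task 9 = max(EF_Task 1=5, EF_Task 2=6, EF_Task 4=13, EF_Task 5=21, EF_Task 6=22, EF_Task 7=13, EF_Task 8=14) = 22; EF_Task 9 = 22+16 = 38
Expected project duration μ = 38 weeks. Critical path: Task 3 → Task 6 → Task 9.

Variances on critical path: σ²_Task 3=1.778, σ²_Task 6=1.000, σ²_Task 9=11.111.
Largest is σ²_Task 9 = 11.111.

Task 9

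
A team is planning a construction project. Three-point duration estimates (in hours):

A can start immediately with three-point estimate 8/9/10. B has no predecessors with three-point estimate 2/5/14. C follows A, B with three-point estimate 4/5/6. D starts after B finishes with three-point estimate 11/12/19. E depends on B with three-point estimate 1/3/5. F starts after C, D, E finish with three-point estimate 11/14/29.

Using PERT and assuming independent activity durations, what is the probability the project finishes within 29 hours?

0.059

te_A = (8 + 4·9 + 10)/6 = 54/6 = 9; σ²_A = ((10−8)/6)² = 0.111
te_B = (2 + 4·5 + 14)/6 = 36/6 = 6; σ²_B = ((14−2)/6)² = 4.000
te_C = (4 + 4·5 + 6)/6 = 30/6 = 5; σ²_C = ((6−4)/6)² = 0.111
te_D = (11 + 4·12 + 19)/6 = 78/6 = 13; σ²_D = ((19−11)/6)² = 1.778
te_E = (1 + 4·3 + 5)/6 = 18/6 = 3; σ²_E = ((5−1)/6)² = 0.444
te_F = (11 + 4·14 + 29)/6 = 96/6 = 16; σ²_F = ((29−11)/6)² = 9.000

Forward pass:
ES_A = 0; EF_A = 9
ES_B = 0; EF_B = 6
ES_C = max(EF_A=9, EF_B=6) = 9; EF_C = 9+5 = 14
ES_D = 6; EF_D = 6+13 = 19
ES_E = 6; EF_E = 6+3 = 9
ES_F = max(EF_C=14, EF_D=19, EF_E=9) = 19; EF_F = 19+16 = 35
Expected project duration μ = 35 hours. Critical path: B → D → F.

Variance along critical path = 4.000 + 1.778 + 9.000 = 14.778; σ = √14.778 = 3.844 hours.
Z = (29 − 35) / 3.844 = -1.561
P(T ≤ 29) = Φ(-1.561) ≈ 0.059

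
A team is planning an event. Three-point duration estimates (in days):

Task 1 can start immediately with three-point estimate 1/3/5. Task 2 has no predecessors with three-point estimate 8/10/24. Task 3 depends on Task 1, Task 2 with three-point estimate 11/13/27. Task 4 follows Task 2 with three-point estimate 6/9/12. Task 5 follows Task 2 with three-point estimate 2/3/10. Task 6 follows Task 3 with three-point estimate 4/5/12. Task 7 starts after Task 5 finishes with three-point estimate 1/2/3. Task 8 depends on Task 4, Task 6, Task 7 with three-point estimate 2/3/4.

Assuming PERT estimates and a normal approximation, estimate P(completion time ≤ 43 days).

0.959

te_Task 1 = (1 + 4·3 + 5)/6 = 18/6 = 3; σ²_Task 1 = ((5−1)/6)² = 0.444
te_Task 2 = (8 + 4·10 + 24)/6 = 72/6 = 12; σ²_Task 2 = ((24−8)/6)² = 7.111
te_Task 3 = (11 + 4·13 + 27)/6 = 90/6 = 15; σ²_Task 3 = ((27−11)/6)² = 7.111
te_Task 4 = (6 + 4·9 + 12)/6 = 54/6 = 9; σ²_Task 4 = ((12−6)/6)² = 1.000
te_Task 5 = (2 + 4·3 + 10)/6 = 24/6 = 4; σ²_Task 5 = ((10−2)/6)² = 1.778
te_Task 6 = (4 + 4·5 + 12)/6 = 36/6 = 6; σ²_Task 6 = ((12−4)/6)² = 1.778
te_Task 7 = (1 + 4·2 + 3)/6 = 12/6 = 2; σ²_Task 7 = ((3−1)/6)² = 0.111
te_Task 8 = (2 + 4·3 + 4)/6 = 18/6 = 3; σ²_Task 8 = ((4−2)/6)² = 0.111

Forward pass:
ES_Task 1 = 0; EF_Task 1 = 3
ES_Task 2 = 0; EF_Task 2 = 12
ES_Task 3 = max(EF_Task 1=3, EF_Task 2=12) = 12; EF_Task 3 = 12+15 = 27
ES_Task 4 = 12; EF_Task 4 = 12+9 = 21
ES_Task 5 = 12; EF_Task 5 = 12+4 = 16
ES_Task 6 = 27; EF_Task 6 = 27+6 = 33
ES_Task 7 = 16; EF_Task 7 = 16+2 = 18
ES_Task 8 = max(EF_Task 4=21, EF_Task 6=33, EF_Task 7=18) = 33; EF_Task 8 = 33+3 = 36
Expected project duration μ = 36 days. Critical path: Task 2 → Task 3 → Task 6 → Task 8.

Variance along critical path = 7.111 + 7.111 + 1.778 + 0.111 = 16.111; σ = √16.111 = 4.014 days.
Z = (43 − 36) / 4.014 = 1.744
P(T ≤ 43) = Φ(1.744) ≈ 0.959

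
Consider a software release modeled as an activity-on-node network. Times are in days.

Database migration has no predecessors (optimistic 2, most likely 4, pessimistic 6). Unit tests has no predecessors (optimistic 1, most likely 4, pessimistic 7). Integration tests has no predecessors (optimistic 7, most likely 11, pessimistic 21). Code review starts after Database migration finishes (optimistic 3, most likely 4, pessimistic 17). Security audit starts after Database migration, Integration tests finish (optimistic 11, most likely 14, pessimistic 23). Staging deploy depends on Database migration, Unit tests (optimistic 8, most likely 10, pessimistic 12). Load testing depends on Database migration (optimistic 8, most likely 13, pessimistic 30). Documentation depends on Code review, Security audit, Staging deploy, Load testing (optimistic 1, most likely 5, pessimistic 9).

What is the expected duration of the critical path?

te_Database migration = (2 + 4·4 + 6)/6 = 24/6 = 4
te_Unit tests = (1 + 4·4 + 7)/6 = 24/6 = 4
te_Integration tests = (7 + 4·11 + 21)/6 = 72/6 = 12
te_Code review = (3 + 4·4 + 17)/6 = 36/6 = 6
te_Security audit = (11 + 4·14 + 23)/6 = 90/6 = 15
te_Staging deploy = (8 + 4·10 + 12)/6 = 60/6 = 10
te_Load testing = (8 + 4·13 + 30)/6 = 90/6 = 15
te_Documentation = (1 + 4·5 + 9)/6 = 30/6 = 5

Forward pass:
ES_Database migration = 0; EF_Database migration = 4
ES_Unit tests = 0; EF_Unit tests = 4
ES_Integration tests = 0; EF_Integration tests = 12
ES_Code review = 4; EF_Code review = 4+6 = 10
ES_Security audit = max(EF_Database migration=4, EF_Integration tests=12) = 12; EF_Security audit = 12+15 = 27
ES_Staging deploy = max(EF_Database migration=4, EF_Unit tests=4) = 4; EF_Staging deploy = 4+10 = 14
ES_Load testing = 4; EF_Load testing = 4+15 = 19
ES_Documentation = max(EF_Code review=10, EF_Security audit=27, EF_Staging deploy=14, EF_Load testing=19) = 27; EF_Documentation = 27+5 = 32
Expected project duration μ = 32 days. Critical path: Integration tests → Security audit → Documentation.

32 days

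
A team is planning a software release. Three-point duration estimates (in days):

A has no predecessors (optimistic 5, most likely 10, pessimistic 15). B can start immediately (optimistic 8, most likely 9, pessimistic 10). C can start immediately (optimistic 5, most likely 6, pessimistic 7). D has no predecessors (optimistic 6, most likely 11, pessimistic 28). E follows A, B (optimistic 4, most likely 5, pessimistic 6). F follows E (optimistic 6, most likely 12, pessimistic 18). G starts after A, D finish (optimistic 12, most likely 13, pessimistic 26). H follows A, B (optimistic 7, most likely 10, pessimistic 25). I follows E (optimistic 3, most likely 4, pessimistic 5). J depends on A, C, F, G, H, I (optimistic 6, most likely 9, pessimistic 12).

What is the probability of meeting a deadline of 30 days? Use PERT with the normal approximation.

0.058

te_A = (5 + 4·10 + 15)/6 = 60/6 = 10; σ²_A = ((15−5)/6)² = 2.778
te_B = (8 + 4·9 + 10)/6 = 54/6 = 9; σ²_B = ((10−8)/6)² = 0.111
te_C = (5 + 4·6 + 7)/6 = 36/6 = 6; σ²_C = ((7−5)/6)² = 0.111
te_D = (6 + 4·11 + 28)/6 = 78/6 = 13; σ²_D = ((28−6)/6)² = 13.444
te_E = (4 + 4·5 + 6)/6 = 30/6 = 5; σ²_E = ((6−4)/6)² = 0.111
te_F = (6 + 4·12 + 18)/6 = 72/6 = 12; σ²_F = ((18−6)/6)² = 4.000
te_G = (12 + 4·13 + 26)/6 = 90/6 = 15; σ²_G = ((26−12)/6)² = 5.444
te_H = (7 + 4·10 + 25)/6 = 72/6 = 12; σ²_H = ((25−7)/6)² = 9.000
te_I = (3 + 4·4 + 5)/6 = 24/6 = 4; σ²_I = ((5−3)/6)² = 0.111
te_J = (6 + 4·9 + 12)/6 = 54/6 = 9; σ²_J = ((12−6)/6)² = 1.000

Forward pass:
ES_A = 0; EF_A = 10
ES_B = 0; EF_B = 9
ES_C = 0; EF_C = 6
ES_D = 0; EF_D = 13
ES_E = max(EF_A=10, EF_B=9) = 10; EF_E = 10+5 = 15
ES_F = 15; EF_F = 15+12 = 27
ES_G = max(EF_A=10, EF_D=13) = 13; EF_G = 13+15 = 28
ES_H = max(EF_A=10, EF_B=9) = 10; EF_H = 10+12 = 22
ES_I = 15; EF_I = 15+4 = 19
ES_J = max(EF_A=10, EF_C=6, EF_F=27, EF_G=28, EF_H=22, EF_I=19) = 28; EF_J = 28+9 = 37
Expected project duration μ = 37 days. Critical path: D → G → J.

Variance along critical path = 13.444 + 5.444 + 1.000 = 19.889; σ = √19.889 = 4.460 days.
Z = (30 − 37) / 4.460 = -1.570
P(T ≤ 30) = Φ(-1.570) ≈ 0.058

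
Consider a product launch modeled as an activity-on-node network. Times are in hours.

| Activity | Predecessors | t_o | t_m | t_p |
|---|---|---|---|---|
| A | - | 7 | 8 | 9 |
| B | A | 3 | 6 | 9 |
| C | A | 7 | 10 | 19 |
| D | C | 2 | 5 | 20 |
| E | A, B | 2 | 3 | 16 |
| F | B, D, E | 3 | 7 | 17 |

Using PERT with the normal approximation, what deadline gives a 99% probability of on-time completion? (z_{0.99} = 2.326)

te_A = (7 + 4·8 + 9)/6 = 48/6 = 8; σ²_A = ((9−7)/6)² = 0.111
te_B = (3 + 4·6 + 9)/6 = 36/6 = 6; σ²_B = ((9−3)/6)² = 1.000
te_C = (7 + 4·10 + 19)/6 = 66/6 = 11; σ²_C = ((19−7)/6)² = 4.000
te_D = (2 + 4·5 + 20)/6 = 42/6 = 7; σ²_D = ((20−2)/6)² = 9.000
te_E = (2 + 4·3 + 16)/6 = 30/6 = 5; σ²_E = ((16−2)/6)² = 5.444
te_F = (3 + 4·7 + 17)/6 = 48/6 = 8; σ²_F = ((17−3)/6)² = 5.444

Forward pass:
ES_A = 0; EF_A = 8
ES_B = 8; EF_B = 8+6 = 14
ES_C = 8; EF_C = 8+11 = 19
ES_D = 19; EF_D = 19+7 = 26
ES_E = max(EF_A=8, EF_B=14) = 14; EF_E = 14+5 = 19
ES_F = max(EF_B=14, EF_D=26, EF_E=19) = 26; EF_F = 26+8 = 34
Expected project duration μ = 34 hours. Critical path: A → C → D → F.

Variance along critical path = 0.111 + 4.000 + 9.000 + 5.444 = 18.556; σ = 4.308 hours.
D = μ + z·σ = 34 + 2.326·4.308 = 44.0 hours

44.0 hours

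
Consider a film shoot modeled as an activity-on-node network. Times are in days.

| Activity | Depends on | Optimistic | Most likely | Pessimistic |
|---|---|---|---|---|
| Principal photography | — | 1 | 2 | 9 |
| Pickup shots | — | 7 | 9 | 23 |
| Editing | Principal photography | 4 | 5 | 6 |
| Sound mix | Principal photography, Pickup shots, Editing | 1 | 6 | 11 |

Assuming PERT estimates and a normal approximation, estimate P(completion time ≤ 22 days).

0.944

te_Principal photography = (1 + 4·2 + 9)/6 = 18/6 = 3; σ²_Principal photography = ((9−1)/6)² = 1.778
te_Pickup shots = (7 + 4·9 + 23)/6 = 66/6 = 11; σ²_Pickup shots = ((23−7)/6)² = 7.111
te_Editing = (4 + 4·5 + 6)/6 = 30/6 = 5; σ²_Editing = ((6−4)/6)² = 0.111
te_Sound mix = (1 + 4·6 + 11)/6 = 36/6 = 6; σ²_Sound mix = ((11−1)/6)² = 2.778

Forward pass:
ES_Principal photography = 0; EF_Principal photography = 3
ES_Pickup shots = 0; EF_Pickup shots = 11
ES_Editing = 3; EF_Editing = 3+5 = 8
ES_Sound mix = max(EF_Principal photography=3, EF_Pickup shots=11, EF_Editing=8) = 11; EF_Sound mix = 11+6 = 17
Expected project duration μ = 17 days. Critical path: Pickup shots → Sound mix.

Variance along critical path = 7.111 + 2.778 = 9.889; σ = √9.889 = 3.145 days.
Z = (22 − 17) / 3.145 = 1.590
P(T ≤ 22) = Φ(1.590) ≈ 0.944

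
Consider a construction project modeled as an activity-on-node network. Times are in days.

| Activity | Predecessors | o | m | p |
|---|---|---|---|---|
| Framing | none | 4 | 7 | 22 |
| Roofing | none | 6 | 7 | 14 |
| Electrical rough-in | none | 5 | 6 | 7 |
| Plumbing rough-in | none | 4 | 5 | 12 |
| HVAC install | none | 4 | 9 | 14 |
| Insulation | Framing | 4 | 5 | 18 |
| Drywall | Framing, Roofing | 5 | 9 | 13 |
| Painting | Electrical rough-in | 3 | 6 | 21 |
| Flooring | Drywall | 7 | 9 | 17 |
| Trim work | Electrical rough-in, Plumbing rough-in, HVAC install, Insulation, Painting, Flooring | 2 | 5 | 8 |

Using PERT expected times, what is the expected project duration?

33 days

te_Framing = (4 + 4·7 + 22)/6 = 54/6 = 9
te_Roofing = (6 + 4·7 + 14)/6 = 48/6 = 8
te_Electrical rough-in = (5 + 4·6 + 7)/6 = 36/6 = 6
te_Plumbing rough-in = (4 + 4·5 + 12)/6 = 36/6 = 6
te_HVAC install = (4 + 4·9 + 14)/6 = 54/6 = 9
te_Insulation = (4 + 4·5 + 18)/6 = 42/6 = 7
te_Drywall = (5 + 4·9 + 13)/6 = 54/6 = 9
te_Painting = (3 + 4·6 + 21)/6 = 48/6 = 8
te_Flooring = (7 + 4·9 + 17)/6 = 60/6 = 10
te_Trim work = (2 + 4·5 + 8)/6 = 30/6 = 5

Forward pass:
ES_Framing = 0; EF_Framing = 9
ES_Roofing = 0; EF_Roofing = 8
ES_Electrical rough-in = 0; EF_Electrical rough-in = 6
ES_Plumbing rough-in = 0; EF_Plumbing rough-in = 6
ES_HVAC install = 0; EF_HVAC install = 9
ES_Insulation = 9; EF_Insulation = 9+7 = 16
ES_Drywall = max(EF_Framing=9, EF_Roofing=8) = 9; EF_Drywall = 9+9 = 18
ES_Painting = 6; EF_Painting = 6+8 = 14
ES_Flooring = 18; EF_Flooring = 18+10 = 28
ES_Trim work = max(EF_Electrical rough-in=6, EF_Plumbing rough-in=6, EF_HVAC install=9, EF_Insulation=16, EF_Painting=14, EF_Flooring=28) = 28; EF_Trim work = 28+5 = 33
Expected project duration μ = 33 days. Critical path: Framing → Drywall → Flooring → Trim work.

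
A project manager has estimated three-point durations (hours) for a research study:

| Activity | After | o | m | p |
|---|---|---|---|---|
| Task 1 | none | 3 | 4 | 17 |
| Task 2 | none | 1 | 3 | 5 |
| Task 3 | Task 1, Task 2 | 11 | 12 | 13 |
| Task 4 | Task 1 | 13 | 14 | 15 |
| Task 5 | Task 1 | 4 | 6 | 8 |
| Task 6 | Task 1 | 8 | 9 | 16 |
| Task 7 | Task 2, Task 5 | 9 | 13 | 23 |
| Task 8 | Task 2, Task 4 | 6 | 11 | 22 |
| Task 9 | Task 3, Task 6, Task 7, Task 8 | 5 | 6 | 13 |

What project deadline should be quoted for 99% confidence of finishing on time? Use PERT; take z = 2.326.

te_Task 1 = (3 + 4·4 + 17)/6 = 36/6 = 6; σ²_Task 1 = ((17−3)/6)² = 5.444
te_Task 2 = (1 + 4·3 + 5)/6 = 18/6 = 3; σ²_Task 2 = ((5−1)/6)² = 0.444
te_Task 3 = (11 + 4·12 + 13)/6 = 72/6 = 12; σ²_Task 3 = ((13−11)/6)² = 0.111
te_Task 4 = (13 + 4·14 + 15)/6 = 84/6 = 14; σ²_Task 4 = ((15−13)/6)² = 0.111
te_Task 5 = (4 + 4·6 + 8)/6 = 36/6 = 6; σ²_Task 5 = ((8−4)/6)² = 0.444
te_Task 6 = (8 + 4·9 + 16)/6 = 60/6 = 10; σ²_Task 6 = ((16−8)/6)² = 1.778
te_Task 7 = (9 + 4·13 + 23)/6 = 84/6 = 14; σ²_Task 7 = ((23−9)/6)² = 5.444
te_Task 8 = (6 + 4·11 + 22)/6 = 72/6 = 12; σ²_Task 8 = ((22−6)/6)² = 7.111
te_Task 9 = (5 + 4·6 + 13)/6 = 42/6 = 7; σ²_Task 9 = ((13−5)/6)² = 1.778

Forward pass:
ES_Task 1 = 0; EF_Task 1 = 6
ES_Task 2 = 0; EF_Task 2 = 3
ES_Task 3 = max(EF_Task 1=6, EF_Task 2=3) = 6; EF_Task 3 = 6+12 = 18
ES_Task 4 = 6; EF_Task 4 = 6+14 = 20
ES_Task 5 = 6; EF_Task 5 = 6+6 = 12
ES_Task 6 = 6; EF_Task 6 = 6+10 = 16
ES_Task 7 = max(EF_Task 2=3, EF_Task 5=12) = 12; EF_Task 7 = 12+14 = 26
ES_Task 8 = max(EF_Task 2=3, EF_Task 4=20) = 20; EF_Task 8 = 20+12 = 32
ES_Task 9 = max(EF_Task 3=18, EF_Task 6=16, EF_Task 7=26, EF_Task 8=32) = 32; EF_Task 9 = 32+7 = 39
Expected project duration μ = 39 hours. Critical path: Task 1 → Task 4 → Task 8 → Task 9.

Variance along critical path = 5.444 + 0.111 + 7.111 + 1.778 = 14.444; σ = 3.801 hours.
D = μ + z·σ = 39 + 2.326·3.801 = 47.8 hours

47.8 hours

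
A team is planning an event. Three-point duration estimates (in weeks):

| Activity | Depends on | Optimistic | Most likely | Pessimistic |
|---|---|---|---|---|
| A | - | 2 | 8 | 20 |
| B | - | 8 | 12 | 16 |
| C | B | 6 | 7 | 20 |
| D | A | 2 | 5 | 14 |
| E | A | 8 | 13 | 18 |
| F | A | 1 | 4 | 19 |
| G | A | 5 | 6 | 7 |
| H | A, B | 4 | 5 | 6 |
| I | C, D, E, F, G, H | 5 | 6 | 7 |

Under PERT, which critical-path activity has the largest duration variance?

te_A = (2 + 4·8 + 20)/6 = 54/6 = 9; σ²_A = ((20−2)/6)² = 9.000
te_B = (8 + 4·12 + 16)/6 = 72/6 = 12; σ²_B = ((16−8)/6)² = 1.778
te_C = (6 + 4·7 + 20)/6 = 54/6 = 9; σ²_C = ((20−6)/6)² = 5.444
te_D = (2 + 4·5 + 14)/6 = 36/6 = 6; σ²_D = ((14−2)/6)² = 4.000
te_E = (8 + 4·13 + 18)/6 = 78/6 = 13; σ²_E = ((18−8)/6)² = 2.778
te_F = (1 + 4·4 + 19)/6 = 36/6 = 6; σ²_F = ((19−1)/6)² = 9.000
te_G = (5 + 4·6 + 7)/6 = 36/6 = 6; σ²_G = ((7−5)/6)² = 0.111
te_H = (4 + 4·5 + 6)/6 = 30/6 = 5; σ²_H = ((6−4)/6)² = 0.111
te_I = (5 + 4·6 + 7)/6 = 36/6 = 6; σ²_I = ((7−5)/6)² = 0.111

Forward pass:
ES_A = 0; EF_A = 9
ES_B = 0; EF_B = 12
ES_C = 12; EF_C = 12+9 = 21
ES_D = 9; EF_D = 9+6 = 15
ES_E = 9; EF_E = 9+13 = 22
ES_F = 9; EF_F = 9+6 = 15
ES_G = 9; EF_G = 9+6 = 15
ES_H = max(EF_A=9, EF_B=12) = 12; EF_H = 12+5 = 17
ES_I = max(EF_C=21, EF_D=15, EF_E=22, EF_F=15, EF_G=15, EF_H=17) = 22; EF_I = 22+6 = 28
Expected project duration μ = 28 weeks. Critical path: A → E → I.

Variances on critical path: σ²_A=9.000, σ²_E=2.778, σ²_I=0.111.
Largest is σ²_A = 9.000.

A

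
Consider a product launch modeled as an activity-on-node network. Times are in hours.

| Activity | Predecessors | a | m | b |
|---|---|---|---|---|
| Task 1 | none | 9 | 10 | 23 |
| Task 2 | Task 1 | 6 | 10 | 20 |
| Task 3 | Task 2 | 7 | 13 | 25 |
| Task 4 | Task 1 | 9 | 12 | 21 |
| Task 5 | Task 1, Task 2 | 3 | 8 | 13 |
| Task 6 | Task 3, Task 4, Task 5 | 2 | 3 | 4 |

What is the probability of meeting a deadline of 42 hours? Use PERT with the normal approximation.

0.673

te_Task 1 = (9 + 4·10 + 23)/6 = 72/6 = 12; σ²_Task 1 = ((23−9)/6)² = 5.444
te_Task 2 = (6 + 4·10 + 20)/6 = 66/6 = 11; σ²_Task 2 = ((20−6)/6)² = 5.444
te_Task 3 = (7 + 4·13 + 25)/6 = 84/6 = 14; σ²_Task 3 = ((25−7)/6)² = 9.000
te_Task 4 = (9 + 4·12 + 21)/6 = 78/6 = 13; σ²_Task 4 = ((21−9)/6)² = 4.000
te_Task 5 = (3 + 4·8 + 13)/6 = 48/6 = 8; σ²_Task 5 = ((13−3)/6)² = 2.778
te_Task 6 = (2 + 4·3 + 4)/6 = 18/6 = 3; σ²_Task 6 = ((4−2)/6)² = 0.111

Forward pass:
ES_Task 1 = 0; EF_Task 1 = 12
ES_Task 2 = 12; EF_Task 2 = 12+11 = 23
ES_Task 3 = 23; EF_Task 3 = 23+14 = 37
ES_Task 4 = 12; EF_Task 4 = 12+13 = 25
ES_Task 5 = max(EF_Task 1=12, EF_Task 2=23) = 23; EF_Task 5 = 23+8 = 31
ES_Task 6 = max(EF_Task 3=37, EF_Task 4=25, EF_Task 5=31) = 37; EF_Task 6 = 37+3 = 40
Expected project duration μ = 40 hours. Critical path: Task 1 → Task 2 → Task 3 → Task 6.

Variance along critical path = 5.444 + 5.444 + 9.000 + 0.111 = 20.000; σ = √20.000 = 4.472 hours.
Z = (42 − 40) / 4.472 = 0.447
P(T ≤ 42) = Φ(0.447) ≈ 0.673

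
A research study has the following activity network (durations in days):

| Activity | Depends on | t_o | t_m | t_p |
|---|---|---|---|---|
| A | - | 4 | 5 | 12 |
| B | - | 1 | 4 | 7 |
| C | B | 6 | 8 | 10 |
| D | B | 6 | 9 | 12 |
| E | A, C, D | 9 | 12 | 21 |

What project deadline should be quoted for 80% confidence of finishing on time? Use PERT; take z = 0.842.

te_A = (4 + 4·5 + 12)/6 = 36/6 = 6; σ²_A = ((12−4)/6)² = 1.778
te_B = (1 + 4·4 + 7)/6 = 24/6 = 4; σ²_B = ((7−1)/6)² = 1.000
te_C = (6 + 4·8 + 10)/6 = 48/6 = 8; σ²_C = ((10−6)/6)² = 0.444
te_D = (6 + 4·9 + 12)/6 = 54/6 = 9; σ²_D = ((12−6)/6)² = 1.000
te_E = (9 + 4·12 + 21)/6 = 78/6 = 13; σ²_E = ((21−9)/6)² = 4.000

Forward pass:
ES_A = 0; EF_A = 6
ES_B = 0; EF_B = 4
ES_C = 4; EF_C = 4+8 = 12
ES_D = 4; EF_D = 4+9 = 13
ES_E = max(EF_A=6, EF_C=12, EF_D=13) = 13; EF_E = 13+13 = 26
Expected project duration μ = 26 days. Critical path: B → D → E.

Variance along critical path = 1.000 + 1.000 + 4.000 = 6.000; σ = 2.449 days.
D = μ + z·σ = 26 + 0.842·2.449 = 28.1 days

28.1 days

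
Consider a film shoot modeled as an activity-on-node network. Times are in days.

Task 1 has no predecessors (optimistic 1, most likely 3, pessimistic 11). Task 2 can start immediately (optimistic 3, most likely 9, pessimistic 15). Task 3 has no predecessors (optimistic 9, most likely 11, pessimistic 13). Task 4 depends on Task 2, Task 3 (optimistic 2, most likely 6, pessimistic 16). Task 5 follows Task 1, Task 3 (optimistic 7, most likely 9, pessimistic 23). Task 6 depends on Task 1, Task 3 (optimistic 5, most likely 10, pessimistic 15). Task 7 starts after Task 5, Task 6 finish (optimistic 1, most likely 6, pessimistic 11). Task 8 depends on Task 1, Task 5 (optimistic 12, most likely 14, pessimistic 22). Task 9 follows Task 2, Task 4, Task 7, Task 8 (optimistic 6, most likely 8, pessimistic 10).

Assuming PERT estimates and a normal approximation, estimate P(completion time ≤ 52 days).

0.984

te_Task 1 = (1 + 4·3 + 11)/6 = 24/6 = 4; σ²_Task 1 = ((11−1)/6)² = 2.778
te_Task 2 = (3 + 4·9 + 15)/6 = 54/6 = 9; σ²_Task 2 = ((15−3)/6)² = 4.000
te_Task 3 = (9 + 4·11 + 13)/6 = 66/6 = 11; σ²_Task 3 = ((13−9)/6)² = 0.444
te_Task 4 = (2 + 4·6 + 16)/6 = 42/6 = 7; σ²_Task 4 = ((16−2)/6)² = 5.444
te_Task 5 = (7 + 4·9 + 23)/6 = 66/6 = 11; σ²_Task 5 = ((23−7)/6)² = 7.111
te_Task 6 = (5 + 4·10 + 15)/6 = 60/6 = 10; σ²_Task 6 = ((15−5)/6)² = 2.778
te_Task 7 = (1 + 4·6 + 11)/6 = 36/6 = 6; σ²_Task 7 = ((11−1)/6)² = 2.778
te_Task 8 = (12 + 4·14 + 22)/6 = 90/6 = 15; σ²_Task 8 = ((22−12)/6)² = 2.778
te_Task 9 = (6 + 4·8 + 10)/6 = 48/6 = 8; σ²_Task 9 = ((10−6)/6)² = 0.444

Forward pass:
ES_Task 1 = 0; EF_Task 1 = 4
ES_Task 2 = 0; EF_Task 2 = 9
ES_Task 3 = 0; EF_Task 3 = 11
ES_Task 4 = max(EF_Task 2=9, EF_Task 3=11) = 11; EF_Task 4 = 11+7 = 18
ES_Task 5 = max(EF_Task 1=4, EF_Task 3=11) = 11; EF_Task 5 = 11+11 = 22
ES_Task 6 = max(EF_Task 1=4, EF_Task 3=11) = 11; EF_Task 6 = 11+10 = 21
ES_Task 7 = max(EF_Task 5=22, EF_Task 6=21) = 22; EF_Task 7 = 22+6 = 28
ES_Task 8 = max(EF_Task 1=4, EF_Task 5=22) = 22; EF_Task 8 = 22+15 = 37
ES_Task 9 = max(EF_Task 2=9, EF_Task 4=18, EF_Task 7=28, EF_Task 8=37) = 37; EF_Task 9 = 37+8 = 45
Expected project duration μ = 45 days. Critical path: Task 3 → Task 5 → Task 8 → Task 9.

Variance along critical path = 0.444 + 7.111 + 2.778 + 0.444 = 10.778; σ = √10.778 = 3.283 days.
Z = (52 − 45) / 3.283 = 2.132
P(T ≤ 52) = Φ(2.132) ≈ 0.984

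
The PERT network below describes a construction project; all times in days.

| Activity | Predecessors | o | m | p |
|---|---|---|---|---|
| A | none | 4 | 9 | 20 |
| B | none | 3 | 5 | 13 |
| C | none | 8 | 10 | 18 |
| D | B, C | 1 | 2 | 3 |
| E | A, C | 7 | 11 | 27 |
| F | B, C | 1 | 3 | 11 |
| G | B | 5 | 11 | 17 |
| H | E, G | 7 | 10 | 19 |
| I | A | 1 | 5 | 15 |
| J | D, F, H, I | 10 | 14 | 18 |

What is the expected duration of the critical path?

49 days

te_A = (4 + 4·9 + 20)/6 = 60/6 = 10
te_B = (3 + 4·5 + 13)/6 = 36/6 = 6
te_C = (8 + 4·10 + 18)/6 = 66/6 = 11
te_D = (1 + 4·2 + 3)/6 = 12/6 = 2
te_E = (7 + 4·11 + 27)/6 = 78/6 = 13
te_F = (1 + 4·3 + 11)/6 = 24/6 = 4
te_G = (5 + 4·11 + 17)/6 = 66/6 = 11
te_H = (7 + 4·10 + 19)/6 = 66/6 = 11
te_I = (1 + 4·5 + 15)/6 = 36/6 = 6
te_J = (10 + 4·14 + 18)/6 = 84/6 = 14

Forward pass:
ES_A = 0; EF_A = 10
ES_B = 0; EF_B = 6
ES_C = 0; EF_C = 11
ES_D = max(EF_B=6, EF_C=11) = 11; EF_D = 11+2 = 13
ES_E = max(EF_A=10, EF_C=11) = 11; EF_E = 11+13 = 24
ES_F = max(EF_B=6, EF_C=11) = 11; EF_F = 11+4 = 15
ES_G = 6; EF_G = 6+11 = 17
ES_H = max(EF_E=24, EF_G=17) = 24; EF_H = 24+11 = 35
ES_I = 10; EF_I = 10+6 = 16
ES_J = max(EF_D=13, EF_F=15, EF_H=35, EF_I=16) = 35; EF_J = 35+14 = 49
Expected project duration μ = 49 days. Critical path: C → E → H → J.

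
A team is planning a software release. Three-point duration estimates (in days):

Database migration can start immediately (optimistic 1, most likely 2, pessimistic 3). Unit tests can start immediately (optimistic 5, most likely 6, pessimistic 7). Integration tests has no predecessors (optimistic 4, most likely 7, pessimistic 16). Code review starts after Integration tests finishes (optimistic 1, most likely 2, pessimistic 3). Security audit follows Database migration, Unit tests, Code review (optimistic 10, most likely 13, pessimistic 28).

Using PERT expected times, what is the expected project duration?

te_Database migration = (1 + 4·2 + 3)/6 = 12/6 = 2
te_Unit tests = (5 + 4·6 + 7)/6 = 36/6 = 6
te_Integration tests = (4 + 4·7 + 16)/6 = 48/6 = 8
te_Code review = (1 + 4·2 + 3)/6 = 12/6 = 2
te_Security audit = (10 + 4·13 + 28)/6 = 90/6 = 15

Forward pass:
ES_Database migration = 0; EF_Database migration = 2
ES_Unit tests = 0; EF_Unit tests = 6
ES_Integration tests = 0; EF_Integration tests = 8
ES_Code review = 8; EF_Code review = 8+2 = 10
ES_Security audit = max(EF_Database migration=2, EF_Unit tests=6, EF_Code review=10) = 10; EF_Security audit = 10+15 = 25
Expected project duration μ = 25 days. Critical path: Integration tests → Code review → Security audit.

25 days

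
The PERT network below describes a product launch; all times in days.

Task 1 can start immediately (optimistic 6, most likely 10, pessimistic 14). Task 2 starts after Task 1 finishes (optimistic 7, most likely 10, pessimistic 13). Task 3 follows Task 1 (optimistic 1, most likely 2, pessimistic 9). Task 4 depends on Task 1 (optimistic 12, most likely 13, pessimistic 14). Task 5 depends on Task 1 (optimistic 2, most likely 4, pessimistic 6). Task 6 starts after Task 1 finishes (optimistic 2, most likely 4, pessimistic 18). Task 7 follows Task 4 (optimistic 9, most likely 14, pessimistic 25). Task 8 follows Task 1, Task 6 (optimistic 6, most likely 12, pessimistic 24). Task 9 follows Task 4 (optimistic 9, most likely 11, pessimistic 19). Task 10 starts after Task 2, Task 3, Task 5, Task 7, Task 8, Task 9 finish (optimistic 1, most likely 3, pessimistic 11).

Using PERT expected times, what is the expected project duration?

42 days

te_Task 1 = (6 + 4·10 + 14)/6 = 60/6 = 10
te_Task 2 = (7 + 4·10 + 13)/6 = 60/6 = 10
te_Task 3 = (1 + 4·2 + 9)/6 = 18/6 = 3
te_Task 4 = (12 + 4·13 + 14)/6 = 78/6 = 13
te_Task 5 = (2 + 4·4 + 6)/6 = 24/6 = 4
te_Task 6 = (2 + 4·4 + 18)/6 = 36/6 = 6
te_Task 7 = (9 + 4·14 + 25)/6 = 90/6 = 15
te_Task 8 = (6 + 4·12 + 24)/6 = 78/6 = 13
te_Task 9 = (9 + 4·11 + 19)/6 = 72/6 = 12
te_Task 10 = (1 + 4·3 + 11)/6 = 24/6 = 4

Forward pass:
ES_Task 1 = 0; EF_Task 1 = 10
ES_Task 2 = 10; EF_Task 2 = 10+10 = 20
ES_Task 3 = 10; EF_Task 3 = 10+3 = 13
ES_Task 4 = 10; EF_Task 4 = 10+13 = 23
ES_Task 5 = 10; EF_Task 5 = 10+4 = 14
ES_Task 6 = 10; EF_Task 6 = 10+6 = 16
ES_Task 7 = 23; EF_Task 7 = 23+15 = 38
ES_Task 8 = max(EF_Task 1=10, EF_Task 6=16) = 16; EF_Task 8 = 16+13 = 29
ES_Task 9 = 23; EF_Task 9 = 23+12 = 35
ES_Task 10 = max(EF_Task 2=20, EF_Task 3=13, EF_Task 5=14, EF_Task 7=38, EF_Task 8=29, EF_Task 9=35) = 38; EF_Task 10 = 38+4 = 42
Expected project duration μ = 42 days. Critical path: Task 1 → Task 4 → Task 7 → Task 10.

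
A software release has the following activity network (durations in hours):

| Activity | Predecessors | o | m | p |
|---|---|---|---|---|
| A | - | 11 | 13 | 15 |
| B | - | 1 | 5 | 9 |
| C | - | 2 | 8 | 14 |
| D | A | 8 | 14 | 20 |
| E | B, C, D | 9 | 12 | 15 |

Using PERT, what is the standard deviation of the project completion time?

2.33 hours

te_A = (11 + 4·13 + 15)/6 = 78/6 = 13; σ²_A = ((15−11)/6)² = 0.444
te_B = (1 + 4·5 + 9)/6 = 30/6 = 5; σ²_B = ((9−1)/6)² = 1.778
te_C = (2 + 4·8 + 14)/6 = 48/6 = 8; σ²_C = ((14−2)/6)² = 4.000
te_D = (8 + 4·14 + 20)/6 = 84/6 = 14; σ²_D = ((20−8)/6)² = 4.000
te_E = (9 + 4·12 + 15)/6 = 72/6 = 12; σ²_E = ((15−9)/6)² = 1.000

Forward pass:
ES_A = 0; EF_A = 13
ES_B = 0; EF_B = 5
ES_C = 0; EF_C = 8
ES_D = 13; EF_D = 13+14 = 27
ES_E = max(EF_B=5, EF_C=8, EF_D=27) = 27; EF_E = 27+12 = 39
Expected project duration μ = 39 hours. Critical path: A → D → E.

Variance along critical path = 0.444 + 4.000 + 1.000 = 5.444
σ = √5.444 = 2.333 hours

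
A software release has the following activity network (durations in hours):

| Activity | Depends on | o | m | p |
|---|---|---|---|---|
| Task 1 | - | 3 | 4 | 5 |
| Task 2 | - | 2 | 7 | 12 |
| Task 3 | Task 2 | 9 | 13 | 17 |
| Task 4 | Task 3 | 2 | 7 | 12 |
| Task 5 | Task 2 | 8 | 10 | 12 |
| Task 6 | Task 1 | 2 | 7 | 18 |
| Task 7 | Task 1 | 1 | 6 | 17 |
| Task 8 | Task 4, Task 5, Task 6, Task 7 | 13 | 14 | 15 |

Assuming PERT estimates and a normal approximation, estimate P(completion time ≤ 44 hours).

0.864

te_Task 1 = (3 + 4·4 + 5)/6 = 24/6 = 4; σ²_Task 1 = ((5−3)/6)² = 0.111
te_Task 2 = (2 + 4·7 + 12)/6 = 42/6 = 7; σ²_Task 2 = ((12−2)/6)² = 2.778
te_Task 3 = (9 + 4·13 + 17)/6 = 78/6 = 13; σ²_Task 3 = ((17−9)/6)² = 1.778
te_Task 4 = (2 + 4·7 + 12)/6 = 42/6 = 7; σ²_Task 4 = ((12−2)/6)² = 2.778
te_Task 5 = (8 + 4·10 + 12)/6 = 60/6 = 10; σ²_Task 5 = ((12−8)/6)² = 0.444
te_Task 6 = (2 + 4·7 + 18)/6 = 48/6 = 8; σ²_Task 6 = ((18−2)/6)² = 7.111
te_Task 7 = (1 + 4·6 + 17)/6 = 42/6 = 7; σ²_Task 7 = ((17−1)/6)² = 7.111
te_Task 8 = (13 + 4·14 + 15)/6 = 84/6 = 14; σ²_Task 8 = ((15−13)/6)² = 0.111

Forward pass:
ES_Task 1 = 0; EF_Task 1 = 4
ES_Task 2 = 0; EF_Task 2 = 7
ES_Task 3 = 7; EF_Task 3 = 7+13 = 20
ES_Task 4 = 20; EF_Task 4 = 20+7 = 27
ES_Task 5 = 7; EF_Task 5 = 7+10 = 17
ES_Task 6 = 4; EF_Task 6 = 4+8 = 12
ES_Task 7 = 4; EF_Task 7 = 4+7 = 11
ES_Task 8 = max(EF_Task 4=27, EF_Task 5=17, EF_Task 6=12, EF_Task 7=11) = 27; EF_Task 8 = 27+14 = 41
Expected project duration μ = 41 hours. Critical path: Task 2 → Task 3 → Task 4 → Task 8.

Variance along critical path = 2.778 + 1.778 + 2.778 + 0.111 = 7.444; σ = √7.444 = 2.728 hours.
Z = (44 − 41) / 2.728 = 1.100
P(T ≤ 44) = Φ(1.100) ≈ 0.864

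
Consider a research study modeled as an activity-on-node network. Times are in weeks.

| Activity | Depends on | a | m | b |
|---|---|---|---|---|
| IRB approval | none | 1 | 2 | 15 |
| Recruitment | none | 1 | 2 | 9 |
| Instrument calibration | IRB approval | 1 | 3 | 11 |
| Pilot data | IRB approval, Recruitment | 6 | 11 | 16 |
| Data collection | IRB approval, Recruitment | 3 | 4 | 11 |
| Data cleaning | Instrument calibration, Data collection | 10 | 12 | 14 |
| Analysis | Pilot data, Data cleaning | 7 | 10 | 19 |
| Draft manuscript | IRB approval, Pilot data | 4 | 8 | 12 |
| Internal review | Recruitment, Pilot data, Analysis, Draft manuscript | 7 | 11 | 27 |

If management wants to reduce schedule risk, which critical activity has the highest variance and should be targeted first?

Internal review

te_IRB approval = (1 + 4·2 + 15)/6 = 24/6 = 4; σ²_IRB approval = ((15−1)/6)² = 5.444
te_Recruitment = (1 + 4·2 + 9)/6 = 18/6 = 3; σ²_Recruitment = ((9−1)/6)² = 1.778
te_Instrument calibration = (1 + 4·3 + 11)/6 = 24/6 = 4; σ²_Instrument calibration = ((11−1)/6)² = 2.778
te_Pilot data = (6 + 4·11 + 16)/6 = 66/6 = 11; σ²_Pilot data = ((16−6)/6)² = 2.778
te_Data collection = (3 + 4·4 + 11)/6 = 30/6 = 5; σ²_Data collection = ((11−3)/6)² = 1.778
te_Data cleaning = (10 + 4·12 + 14)/6 = 72/6 = 12; σ²_Data cleaning = ((14−10)/6)² = 0.444
te_Analysis = (7 + 4·10 + 19)/6 = 66/6 = 11; σ²_Analysis = ((19−7)/6)² = 4.000
te_Draft manuscript = (4 + 4·8 + 12)/6 = 48/6 = 8; σ²_Draft manuscript = ((12−4)/6)² = 1.778
te_Internal review = (7 + 4·11 + 27)/6 = 78/6 = 13; σ²_Internal review = ((27−7)/6)² = 11.111

Forward pass:
ES_IRB approval = 0; EF_IRB approval = 4
ES_Recruitment = 0; EF_Recruitment = 3
ES_Instrument calibration = 4; EF_Instrument calibration = 4+4 = 8
ES_Pilot data = max(EF_IRB approval=4, EF_Recruitment=3) = 4; EF_Pilot data = 4+11 = 15
ES_Data collection = max(EF_IRB approval=4, EF_Recruitment=3) = 4; EF_Data collection = 4+5 = 9
ES_Data cleaning = max(EF_Instrument calibration=8, EF_Data collection=9) = 9; EF_Data cleaning = 9+12 = 21
ES_Analysis = max(EF_Pilot data=15, EF_Data cleaning=21) = 21; EF_Analysis = 21+11 = 32
ES_Draft manuscript = max(EF_IRB approval=4, EF_Pilot data=15) = 15; EF_Draft manuscript = 15+8 = 23
ES_Internal review = max(EF_Recruitment=3, EF_Pilot data=15, EF_Analysis=32, EF_Draft manuscript=23) = 32; EF_Internal review = 32+13 = 45
Expected project duration μ = 45 weeks. Critical path: IRB approval → Data collection → Data cleaning → Analysis → Internal review.

Variances on critical path: σ²_IRB approval=5.444, σ²_Data collection=1.778, σ²_Data cleaning=0.444, σ²_Analysis=4.000, σ²_Internal review=11.111.
Largest is σ²_Internal review = 11.111.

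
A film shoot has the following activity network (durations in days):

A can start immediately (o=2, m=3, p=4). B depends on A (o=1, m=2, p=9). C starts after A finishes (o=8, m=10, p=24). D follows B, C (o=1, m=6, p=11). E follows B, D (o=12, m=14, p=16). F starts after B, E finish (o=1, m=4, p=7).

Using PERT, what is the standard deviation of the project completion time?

3.38 days

te_A = (2 + 4·3 + 4)/6 = 18/6 = 3; σ²_A = ((4−2)/6)² = 0.111
te_B = (1 + 4·2 + 9)/6 = 18/6 = 3; σ²_B = ((9−1)/6)² = 1.778
te_C = (8 + 4·10 + 24)/6 = 72/6 = 12; σ²_C = ((24−8)/6)² = 7.111
te_D = (1 + 4·6 + 11)/6 = 36/6 = 6; σ²_D = ((11−1)/6)² = 2.778
te_E = (12 + 4·14 + 16)/6 = 84/6 = 14; σ²_E = ((16−12)/6)² = 0.444
te_F = (1 + 4·4 + 7)/6 = 24/6 = 4; σ²_F = ((7−1)/6)² = 1.000

Forward pass:
ES_A = 0; EF_A = 3
ES_B = 3; EF_B = 3+3 = 6
ES_C = 3; EF_C = 3+12 = 15
ES_D = max(EF_B=6, EF_C=15) = 15; EF_D = 15+6 = 21
ES_E = max(EF_B=6, EF_D=21) = 21; EF_E = 21+14 = 35
ES_F = max(EF_B=6, EF_E=35) = 35; EF_F = 35+4 = 39
Expected project duration μ = 39 days. Critical path: A → C → D → E → F.

Variance along critical path = 0.111 + 7.111 + 2.778 + 0.444 + 1.000 = 11.444
σ = √11.444 = 3.383 days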